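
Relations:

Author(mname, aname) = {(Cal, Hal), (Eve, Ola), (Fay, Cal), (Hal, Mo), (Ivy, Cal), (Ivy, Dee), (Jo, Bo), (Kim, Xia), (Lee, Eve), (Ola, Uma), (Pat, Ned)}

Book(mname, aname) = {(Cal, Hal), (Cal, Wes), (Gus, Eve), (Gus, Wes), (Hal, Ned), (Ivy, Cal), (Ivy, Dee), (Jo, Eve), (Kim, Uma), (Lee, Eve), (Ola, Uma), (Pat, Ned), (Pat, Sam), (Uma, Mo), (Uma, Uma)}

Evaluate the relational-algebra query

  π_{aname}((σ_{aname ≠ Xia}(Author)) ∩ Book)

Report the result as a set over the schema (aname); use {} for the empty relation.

{Cal, Dee, Eve, Hal, Ned, Uma}

Apply σ_{aname ≠ Xia}; surviving tuples: {(Cal, Hal), (Eve, Ola), (Fay, Cal), (Hal, Mo), (Ivy, Cal), (Ivy, Dee), (Jo, Bo), (Lee, Eve), (Ola, Uma), (Pat, Ned)}
Taking the intersection: {(Cal, Hal), (Ivy, Cal), (Ivy, Dee), (Lee, Eve), (Ola, Uma), (Pat, Ned)}
Projecting to aname: {Cal, Dee, Eve, Hal, Ned, Uma}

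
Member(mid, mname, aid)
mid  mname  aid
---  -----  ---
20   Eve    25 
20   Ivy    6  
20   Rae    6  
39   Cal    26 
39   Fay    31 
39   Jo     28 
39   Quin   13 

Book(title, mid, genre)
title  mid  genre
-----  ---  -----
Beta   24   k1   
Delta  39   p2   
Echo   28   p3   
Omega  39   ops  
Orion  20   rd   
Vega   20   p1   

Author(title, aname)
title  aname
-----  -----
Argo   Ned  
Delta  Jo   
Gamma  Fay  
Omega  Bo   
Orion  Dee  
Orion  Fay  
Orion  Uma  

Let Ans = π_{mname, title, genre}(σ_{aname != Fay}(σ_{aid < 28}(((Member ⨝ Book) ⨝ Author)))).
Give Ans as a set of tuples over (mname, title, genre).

{(Cal, Delta, p2), (Cal, Omega, ops), (Eve, Orion, rd), (Ivy, Orion, rd), (Quin, Delta, p2), (Quin, Omega, ops), (Rae, Orion, rd)}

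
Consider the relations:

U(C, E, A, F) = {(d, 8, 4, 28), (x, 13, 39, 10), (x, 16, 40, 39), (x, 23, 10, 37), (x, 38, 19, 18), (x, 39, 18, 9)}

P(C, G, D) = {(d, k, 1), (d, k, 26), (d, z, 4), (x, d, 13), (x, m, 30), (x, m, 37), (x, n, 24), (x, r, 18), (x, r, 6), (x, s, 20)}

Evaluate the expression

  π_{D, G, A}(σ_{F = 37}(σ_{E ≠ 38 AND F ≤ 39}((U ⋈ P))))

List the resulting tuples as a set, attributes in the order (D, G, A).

{(13, d, 10), (18, r, 10), (20, s, 10), (24, n, 10), (30, m, 10), (37, m, 10), (6, r, 10)}

Natural join on C: {(d, 8, 4, 28, k, 1), (d, 8, 4, 28, k, 26), (d, 8, 4, 28, z, 4), (x, 13, 39, 10, d, 13), (x, 13, 39, 10, m, 30), (x, 13, 39, 10, m, 37), (x, 13, 39, 10, n, 24), (x, 13, 39, 10, r, 18), (x, 13, 39, 10, r, 6), (x, 13, 39, 10, s, 20), (x, 16, 40, 39, d, 13), (x, 16, 40, 39, m, 30), (x, 16, 40, 39, m, 37), (x, 16, 40, 39, n, 24), (x, 16, 40, 39, r, 18), (x, 16, 40, 39, r, 6), (x, 16, 40, 39, s, 20), (x, 23, 10, 37, d, 13), (x, 23, 10, 37, m, 30), (x, 23, 10, 37, m, 37), (x, 23, 10, 37, n, 24), (x, 23, 10, 37, r, 18), (x, 23, 10, 37, r, 6), (x, 23, 10, 37, s, 20), (x, 38, 19, 18, d, 13), (x, 38, 19, 18, m, 30), (x, 38, 19, 18, m, 37), (x, 38, 19, 18, n, 24), (x, 38, 19, 18, r, 18), (x, 38, 19, 18, r, 6), (x, 38, 19, 18, s, 20), (x, 39, 18, 9, d, 13), (x, 39, 18, 9, m, 30), (x, 39, 18, 9, m, 37), (x, 39, 18, 9, n, 24), (x, 39, 18, 9, r, 18), (x, 39, 18, 9, r, 6), (x, 39, 18, 9, s, 20)}
Apply σ_{E ≠ 38 AND F ≤ 39}; surviving tuples: {(d, 8, 4, 28, k, 1), (d, 8, 4, 28, k, 26), (d, 8, 4, 28, z, 4), (x, 13, 39, 10, d, 13), (x, 13, 39, 10, m, 30), (x, 13, 39, 10, m, 37), (x, 13, 39, 10, n, 24), (x, 13, 39, 10, r, 18), (x, 13, 39, 10, r, 6), (x, 13, 39, 10, s, 20), (x, 16, 40, 39, d, 13), (x, 16, 40, 39, m, 30), (x, 16, 40, 39, m, 37), (x, 16, 40, 39, n, 24), (x, 16, 40, 39, r, 18), (x, 16, 40, 39, r, 6), (x, 16, 40, 39, s, 20), (x, 23, 10, 37, d, 13), (x, 23, 10, 37, m, 30), (x, 23, 10, 37, m, 37), (x, 23, 10, 37, n, 24), (x, 23, 10, 37, r, 18), (x, 23, 10, 37, r, 6), (x, 23, 10, 37, s, 20), (x, 39, 18, 9, d, 13), (x, 39, 18, 9, m, 30), (x, 39, 18, 9, m, 37), (x, 39, 18, 9, n, 24), (x, 39, 18, 9, r, 18), (x, 39, 18, 9, r, 6), (x, 39, 18, 9, s, 20)}
Apply σ_{F = 37}; surviving tuples: {(x, 23, 10, 37, d, 13), (x, 23, 10, 37, m, 30), (x, 23, 10, 37, m, 37), (x, 23, 10, 37, n, 24), (x, 23, 10, 37, r, 18), (x, 23, 10, 37, r, 6), (x, 23, 10, 37, s, 20)}
Keep only column(s) D, G, A: {(13, d, 10), (18, r, 10), (20, s, 10), (24, n, 10), (30, m, 10), (37, m, 10), (6, r, 10)}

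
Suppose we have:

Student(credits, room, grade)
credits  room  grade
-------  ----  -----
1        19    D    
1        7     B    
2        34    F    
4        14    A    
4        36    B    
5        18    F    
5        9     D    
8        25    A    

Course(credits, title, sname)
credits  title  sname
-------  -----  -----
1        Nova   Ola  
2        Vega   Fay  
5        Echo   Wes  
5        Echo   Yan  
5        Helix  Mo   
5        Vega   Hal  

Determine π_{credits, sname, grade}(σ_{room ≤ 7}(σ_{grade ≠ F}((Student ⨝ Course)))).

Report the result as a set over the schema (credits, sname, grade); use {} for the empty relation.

Joining Student and Course on credits yields {(1, 19, D, Nova, Ola), (1, 7, B, Nova, Ola), (2, 34, F, Vega, Fay), (5, 18, F, Echo, Wes), (5, 18, F, Echo, Yan), (5, 18, F, Helix, Mo), (5, 18, F, Vega, Hal), (5, 9, D, Echo, Wes), (5, 9, D, Echo, Yan), (5, 9, D, Helix, Mo), (5, 9, D, Vega, Hal)}.
Filtering on grade ≠ F leaves {(1, 19, D, Nova, Ola), (1, 7, B, Nova, Ola), (5, 9, D, Echo, Wes), (5, 9, D, Echo, Yan), (5, 9, D, Helix, Mo), (5, 9, D, Vega, Hal)}.
Filtering on room ≤ 7 leaves {(1, 7, B, Nova, Ola)}.
Keep only column(s) credits, sname, grade: {(1, Ola, B)}

{(1, Ola, B)}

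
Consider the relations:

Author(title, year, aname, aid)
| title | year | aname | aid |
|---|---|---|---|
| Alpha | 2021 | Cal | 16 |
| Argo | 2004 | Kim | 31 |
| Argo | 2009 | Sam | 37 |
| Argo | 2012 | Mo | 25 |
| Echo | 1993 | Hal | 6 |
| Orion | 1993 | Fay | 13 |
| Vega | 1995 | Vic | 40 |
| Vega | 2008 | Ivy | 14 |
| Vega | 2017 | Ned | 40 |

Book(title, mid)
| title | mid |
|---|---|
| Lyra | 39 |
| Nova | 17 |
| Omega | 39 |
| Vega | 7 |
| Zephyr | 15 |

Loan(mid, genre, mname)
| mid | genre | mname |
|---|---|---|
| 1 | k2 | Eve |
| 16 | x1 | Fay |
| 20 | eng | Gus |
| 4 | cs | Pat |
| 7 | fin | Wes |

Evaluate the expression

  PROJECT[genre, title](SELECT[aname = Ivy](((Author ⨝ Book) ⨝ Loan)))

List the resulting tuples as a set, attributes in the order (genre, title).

Joining Author and Book on title yields {(Vega, 1995, Vic, 40, 7), (Vega, 2008, Ivy, 14, 7), (Vega, 2017, Ned, 40, 7)}.
Joining (Author ⨝ Book) and Loan on mid yields {(Vega, 1995, Vic, 40, 7, fin, Wes), (Vega, 2008, Ivy, 14, 7, fin, Wes), (Vega, 2017, Ned, 40, 7, fin, Wes)}.
σ[aname = Ivy]: keep tuples satisfying aname = Ivy → {(Vega, 2008, Ivy, 14, 7, fin, Wes)}
Projecting to genre, title: {(fin, Vega)}

{(fin, Vega)}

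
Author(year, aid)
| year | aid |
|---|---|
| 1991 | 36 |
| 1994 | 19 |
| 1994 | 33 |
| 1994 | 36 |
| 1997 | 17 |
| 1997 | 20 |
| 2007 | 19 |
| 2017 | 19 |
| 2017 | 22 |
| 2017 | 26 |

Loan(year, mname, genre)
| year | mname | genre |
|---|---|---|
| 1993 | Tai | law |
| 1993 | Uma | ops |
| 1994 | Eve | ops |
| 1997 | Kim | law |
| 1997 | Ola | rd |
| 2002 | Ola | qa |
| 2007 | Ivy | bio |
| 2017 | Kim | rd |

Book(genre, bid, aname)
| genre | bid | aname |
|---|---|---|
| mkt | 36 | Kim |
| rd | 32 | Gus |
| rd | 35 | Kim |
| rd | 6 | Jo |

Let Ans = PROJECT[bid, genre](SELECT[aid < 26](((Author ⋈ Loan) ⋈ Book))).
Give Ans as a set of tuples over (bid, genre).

{(32, rd), (35, rd), (6, rd)}

Natural join on year: {(1994, 19, Eve, ops), (1994, 33, Eve, ops), (1994, 36, Eve, ops), (1997, 17, Kim, law), (1997, 17, Ola, rd), (1997, 20, Kim, law), (1997, 20, Ola, rd), (2007, 19, Ivy, bio), (2017, 19, Kim, rd), (2017, 22, Kim, rd), (2017, 26, Kim, rd)}
Natural join on genre: {(1997, 17, Ola, rd, 32, Gus), (1997, 17, Ola, rd, 35, Kim), (1997, 17, Ola, rd, 6, Jo), (1997, 20, Ola, rd, 32, Gus), (1997, 20, Ola, rd, 35, Kim), (1997, 20, Ola, rd, 6, Jo), (2017, 19, Kim, rd, 32, Gus), (2017, 19, Kim, rd, 35, Kim), (2017, 19, Kim, rd, 6, Jo), (2017, 22, Kim, rd, 32, Gus), (2017, 22, Kim, rd, 35, Kim), (2017, 22, Kim, rd, 6, Jo), (2017, 26, Kim, rd, 32, Gus), (2017, 26, Kim, rd, 35, Kim), (2017, 26, Kim, rd, 6, Jo)}
σ[aid < 26]: keep tuples satisfying aid < 26 → {(1997, 17, Ola, rd, 32, Gus), (1997, 17, Ola, rd, 35, Kim), (1997, 17, Ola, rd, 6, Jo), (1997, 20, Ola, rd, 32, Gus), (1997, 20, Ola, rd, 35, Kim), (1997, 20, Ola, rd, 6, Jo), (2017, 19, Kim, rd, 32, Gus), (2017, 19, Kim, rd, 35, Kim), (2017, 19, Kim, rd, 6, Jo), (2017, 22, Kim, rd, 32, Gus), (2017, 22, Kim, rd, 35, Kim), (2017, 22, Kim, rd, 6, Jo)}
π[bid, genre]: project onto (bid, genre) (9 duplicate(s) eliminated) → {(32, rd), (35, rd), (6, rd)}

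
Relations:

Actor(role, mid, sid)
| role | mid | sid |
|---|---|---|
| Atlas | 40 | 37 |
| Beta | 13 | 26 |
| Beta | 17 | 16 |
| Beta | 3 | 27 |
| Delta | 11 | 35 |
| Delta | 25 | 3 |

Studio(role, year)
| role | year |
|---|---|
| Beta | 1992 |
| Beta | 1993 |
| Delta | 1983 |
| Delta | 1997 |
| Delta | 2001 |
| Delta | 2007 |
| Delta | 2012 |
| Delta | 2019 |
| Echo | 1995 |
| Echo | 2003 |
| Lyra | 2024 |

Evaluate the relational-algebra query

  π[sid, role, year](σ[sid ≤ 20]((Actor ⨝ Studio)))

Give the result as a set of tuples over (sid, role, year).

{(16, Beta, 1992), (16, Beta, 1993), (3, Delta, 1983), (3, Delta, 1997), (3, Delta, 2001), (3, Delta, 2007), (3, Delta, 2012), (3, Delta, 2019)}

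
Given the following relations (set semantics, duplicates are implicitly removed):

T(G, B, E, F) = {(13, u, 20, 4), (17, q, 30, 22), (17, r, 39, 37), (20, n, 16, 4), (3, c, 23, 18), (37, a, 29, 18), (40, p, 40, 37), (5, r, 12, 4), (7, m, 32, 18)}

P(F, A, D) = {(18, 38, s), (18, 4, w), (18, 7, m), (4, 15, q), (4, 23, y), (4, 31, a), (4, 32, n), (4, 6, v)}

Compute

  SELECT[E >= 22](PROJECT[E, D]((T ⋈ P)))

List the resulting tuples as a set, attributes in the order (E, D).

T ⋈ P (natural join on F): {(13, u, 20, 4, 15, q), (13, u, 20, 4, 23, y), (13, u, 20, 4, 31, a), (13, u, 20, 4, 32, n), (13, u, 20, 4, 6, v), (20, n, 16, 4, 15, q), (20, n, 16, 4, 23, y), (20, n, 16, 4, 31, a), (20, n, 16, 4, 32, n), (20, n, 16, 4, 6, v), (3, c, 23, 18, 38, s), (3, c, 23, 18, 4, w), (3, c, 23, 18, 7, m), (37, a, 29, 18, 38, s), (37, a, 29, 18, 4, w), (37, a, 29, 18, 7, m), (5, r, 12, 4, 15, q), (5, r, 12, 4, 23, y), (5, r, 12, 4, 31, a), (5, r, 12, 4, 32, n), (5, r, 12, 4, 6, v), (7, m, 32, 18, 38, s), (7, m, 32, 18, 4, w), (7, m, 32, 18, 7, m)}
Projecting to E, D: {(12, a), (12, n), (12, q), (12, v), (12, y), (16, a), (16, n), (16, q), (16, v), (16, y), (20, a), (20, n), (20, q), (20, v), (20, y), (23, m), (23, s), (23, w), (29, m), (29, s), (29, w), (32, m), (32, s), (32, w)}
Filtering on E >= 22 leaves {(23, m), (23, s), (23, w), (29, m), (29, s), (29, w), (32, m), (32, s), (32, w)}.

{(23, m), (23, s), (23, w), (29, m), (29, s), (29, w), (32, m), (32, s), (32, w)}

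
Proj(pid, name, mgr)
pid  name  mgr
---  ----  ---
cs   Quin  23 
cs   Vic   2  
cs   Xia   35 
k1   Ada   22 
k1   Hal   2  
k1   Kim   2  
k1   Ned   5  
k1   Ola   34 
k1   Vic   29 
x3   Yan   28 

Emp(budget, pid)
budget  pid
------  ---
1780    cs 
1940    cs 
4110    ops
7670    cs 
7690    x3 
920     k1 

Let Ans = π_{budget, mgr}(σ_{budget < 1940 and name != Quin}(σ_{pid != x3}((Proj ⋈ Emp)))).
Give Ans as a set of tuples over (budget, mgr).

Proj ⋈ Emp (natural join on pid): {(cs, Quin, 23, 1780), (cs, Quin, 23, 1940), (cs, Quin, 23, 7670), (cs, Vic, 2, 1780), (cs, Vic, 2, 1940), (cs, Vic, 2, 7670), (cs, Xia, 35, 1780), (cs, Xia, 35, 1940), (cs, Xia, 35, 7670), (k1, Ada, 22, 920), (k1, Hal, 2, 920), (k1, Kim, 2, 920), (k1, Ned, 5, 920), (k1, Ola, 34, 920), (k1, Vic, 29, 920), (x3, Yan, 28, 7690)}
Apply σ_{pid != x3}; surviving tuples: {(cs, Quin, 23, 1780), (cs, Quin, 23, 1940), (cs, Quin, 23, 7670), (cs, Vic, 2, 1780), (cs, Vic, 2, 1940), (cs, Vic, 2, 7670), (cs, Xia, 35, 1780), (cs, Xia, 35, 1940), (cs, Xia, 35, 7670), (k1, Ada, 22, 920), (k1, Hal, 2, 920), (k1, Kim, 2, 920), (k1, Ned, 5, 920), (k1, Ola, 34, 920), (k1, Vic, 29, 920)}
Apply σ_{budget < 1940 and name != Quin}; surviving tuples: {(cs, Vic, 2, 1780), (cs, Xia, 35, 1780), (k1, Ada, 22, 920), (k1, Hal, 2, 920), (k1, Kim, 2, 920), (k1, Ned, 5, 920), (k1, Ola, 34, 920), (k1, Vic, 29, 920)}
π[budget, mgr]: project onto (budget, mgr) (1 duplicate(s) eliminated) → {(1780, 2), (1780, 35), (920, 2), (920, 22), (920, 29), (920, 34), (920, 5)}

{(1780, 2), (1780, 35), (920, 2), (920, 22), (920, 29), (920, 34), (920, 5)}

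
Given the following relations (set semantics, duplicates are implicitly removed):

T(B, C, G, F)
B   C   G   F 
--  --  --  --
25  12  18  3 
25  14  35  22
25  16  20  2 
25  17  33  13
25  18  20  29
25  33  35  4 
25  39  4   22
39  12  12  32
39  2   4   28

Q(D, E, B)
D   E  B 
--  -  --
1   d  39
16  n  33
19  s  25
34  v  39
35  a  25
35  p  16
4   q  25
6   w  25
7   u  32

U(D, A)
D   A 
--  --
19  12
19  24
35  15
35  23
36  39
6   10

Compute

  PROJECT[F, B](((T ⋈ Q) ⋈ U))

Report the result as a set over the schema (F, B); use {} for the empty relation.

{(13, 25), (2, 25), (22, 25), (29, 25), (3, 25), (4, 25)}

Natural join on B: {(25, 12, 18, 3, 19, s), (25, 12, 18, 3, 35, a), (25, 12, 18, 3, 4, q), (25, 12, 18, 3, 6, w), (25, 14, 35, 22, 19, s), (25, 14, 35, 22, 35, a), (25, 14, 35, 22, 4, q), (25, 14, 35, 22, 6, w), (25, 16, 20, 2, 19, s), (25, 16, 20, 2, 35, a), (25, 16, 20, 2, 4, q), (25, 16, 20, 2, 6, w), (25, 17, 33, 13, 19, s), (25, 17, 33, 13, 35, a), (25, 17, 33, 13, 4, q), (25, 17, 33, 13, 6, w), (25, 18, 20, 29, 19, s), (25, 18, 20, 29, 35, a), (25, 18, 20, 29, 4, q), (25, 18, 20, 29, 6, w), (25, 33, 35, 4, 19, s), (25, 33, 35, 4, 35, a), (25, 33, 35, 4, 4, q), (25, 33, 35, 4, 6, w), (25, 39, 4, 22, 19, s), (25, 39, 4, 22, 35, a), (25, 39, 4, 22, 4, q), (25, 39, 4, 22, 6, w), (39, 12, 12, 32, 1, d), (39, 12, 12, 32, 34, v), (39, 2, 4, 28, 1, d), (39, 2, 4, 28, 34, v)}
Natural join on D: {(25, 12, 18, 3, 19, s, 12), (25, 12, 18, 3, 19, s, 24), (25, 12, 18, 3, 35, a, 15), (25, 12, 18, 3, 35, a, 23), (25, 12, 18, 3, 6, w, 10), (25, 14, 35, 22, 19, s, 12), (25, 14, 35, 22, 19, s, 24), (25, 14, 35, 22, 35, a, 15), (25, 14, 35, 22, 35, a, 23), (25, 14, 35, 22, 6, w, 10), (25, 16, 20, 2, 19, s, 12), (25, 16, 20, 2, 19, s, 24), (25, 16, 20, 2, 35, a, 15), (25, 16, 20, 2, 35, a, 23), (25, 16, 20, 2, 6, w, 10), (25, 17, 33, 13, 19, s, 12), (25, 17, 33, 13, 19, s, 24), (25, 17, 33, 13, 35, a, 15), (25, 17, 33, 13, 35, a, 23), (25, 17, 33, 13, 6, w, 10), (25, 18, 20, 29, 19, s, 12), (25, 18, 20, 29, 19, s, 24), (25, 18, 20, 29, 35, a, 15), (25, 18, 20, 29, 35, a, 23), (25, 18, 20, 29, 6, w, 10), (25, 33, 35, 4, 19, s, 12), (25, 33, 35, 4, 19, s, 24), (25, 33, 35, 4, 35, a, 15), (25, 33, 35, 4, 35, a, 23), (25, 33, 35, 4, 6, w, 10), (25, 39, 4, 22, 19, s, 12), (25, 39, 4, 22, 19, s, 24), (25, 39, 4, 22, 35, a, 15), (25, 39, 4, 22, 35, a, 23), (25, 39, 4, 22, 6, w, 10)}
Keep only column(s) F, B (29 duplicate(s) eliminated): {(13, 25), (2, 25), (22, 25), (29, 25), (3, 25), (4, 25)}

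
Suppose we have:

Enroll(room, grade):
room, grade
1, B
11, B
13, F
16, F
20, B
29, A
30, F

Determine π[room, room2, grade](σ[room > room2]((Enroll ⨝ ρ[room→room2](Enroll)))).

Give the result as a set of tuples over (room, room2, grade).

{(11, 1, B), (16, 13, F), (20, 1, B), (20, 11, B), (30, 13, F), (30, 16, F)}

ρ[room→room2]: schema becomes (room2, grade); tuples unchanged.
Natural join on grade: {(1, B, 1), (1, B, 11), (1, B, 20), (11, B, 1), (11, B, 11), (11, B, 20), (13, F, 13), (13, F, 16), (13, F, 30), (16, F, 13), (16, F, 16), (16, F, 30), (20, B, 1), (20, B, 11), (20, B, 20), (29, A, 29), (30, F, 13), (30, F, 16), (30, F, 30)}
Selection room > room2: {(11, B, 1), (16, F, 13), (20, B, 1), (20, B, 11), (30, F, 13), (30, F, 16)}
π[room, room2, grade]: project onto (room, room2, grade) → {(11, 1, B), (16, 13, F), (20, 1, B), (20, 11, B), (30, 13, F), (30, 16, F)}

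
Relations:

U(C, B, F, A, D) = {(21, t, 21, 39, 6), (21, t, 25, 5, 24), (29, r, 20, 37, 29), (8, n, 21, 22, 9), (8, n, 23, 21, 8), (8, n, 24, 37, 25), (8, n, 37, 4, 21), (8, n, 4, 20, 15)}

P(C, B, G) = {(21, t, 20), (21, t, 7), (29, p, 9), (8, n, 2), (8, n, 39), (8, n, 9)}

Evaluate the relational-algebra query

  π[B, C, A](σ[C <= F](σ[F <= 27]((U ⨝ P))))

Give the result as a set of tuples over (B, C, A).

{(n, 8, 21), (n, 8, 22), (n, 8, 37), (t, 21, 39), (t, 21, 5)}

Natural join on C, B: {(21, t, 21, 39, 6, 20), (21, t, 21, 39, 6, 7), (21, t, 25, 5, 24, 20), (21, t, 25, 5, 24, 7), (8, n, 21, 22, 9, 2), (8, n, 21, 22, 9, 39), (8, n, 21, 22, 9, 9), (8, n, 23, 21, 8, 2), (8, n, 23, 21, 8, 39), (8, n, 23, 21, 8, 9), (8, n, 24, 37, 25, 2), (8, n, 24, 37, 25, 39), (8, n, 24, 37, 25, 9), (8, n, 37, 4, 21, 2), (8, n, 37, 4, 21, 39), (8, n, 37, 4, 21, 9), (8, n, 4, 20, 15, 2), (8, n, 4, 20, 15, 39), (8, n, 4, 20, 15, 9)}
Selection F <= 27: {(21, t, 21, 39, 6, 20), (21, t, 21, 39, 6, 7), (21, t, 25, 5, 24, 20), (21, t, 25, 5, 24, 7), (8, n, 21, 22, 9, 2), (8, n, 21, 22, 9, 39), (8, n, 21, 22, 9, 9), (8, n, 23, 21, 8, 2), (8, n, 23, 21, 8, 39), (8, n, 23, 21, 8, 9), (8, n, 24, 37, 25, 2), (8, n, 24, 37, 25, 39), (8, n, 24, 37, 25, 9), (8, n, 4, 20, 15, 2), (8, n, 4, 20, 15, 39), (8, n, 4, 20, 15, 9)}
Selection C <= F: {(21, t, 21, 39, 6, 20), (21, t, 21, 39, 6, 7), (21, t, 25, 5, 24, 20), (21, t, 25, 5, 24, 7), (8, n, 21, 22, 9, 2), (8, n, 21, 22, 9, 39), (8, n, 21, 22, 9, 9), (8, n, 23, 21, 8, 2), (8, n, 23, 21, 8, 39), (8, n, 23, 21, 8, 9), (8, n, 24, 37, 25, 2), (8, n, 24, 37, 25, 39), (8, n, 24, 37, 25, 9)}
Keep only column(s) B, C, A (8 duplicate(s) eliminated): {(n, 8, 21), (n, 8, 22), (n, 8, 37), (t, 21, 39), (t, 21, 5)}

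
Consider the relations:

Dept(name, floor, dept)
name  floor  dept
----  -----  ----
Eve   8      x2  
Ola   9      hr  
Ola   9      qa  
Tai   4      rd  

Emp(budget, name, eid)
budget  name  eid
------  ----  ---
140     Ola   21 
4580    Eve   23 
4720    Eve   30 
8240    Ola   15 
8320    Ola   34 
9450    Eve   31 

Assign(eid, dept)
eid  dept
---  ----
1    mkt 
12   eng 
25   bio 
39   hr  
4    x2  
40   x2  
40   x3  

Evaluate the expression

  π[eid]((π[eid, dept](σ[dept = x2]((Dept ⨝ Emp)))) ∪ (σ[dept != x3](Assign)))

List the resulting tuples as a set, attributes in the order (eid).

Joining Dept and Emp on name yields {(Eve, 8, x2, 4580, 23), (Eve, 8, x2, 4720, 30), (Eve, 8, x2, 9450, 31), (Ola, 9, hr, 140, 21), (Ola, 9, hr, 8240, 15), (Ola, 9, hr, 8320, 34), (Ola, 9, qa, 140, 21), (Ola, 9, qa, 8240, 15), (Ola, 9, qa, 8320, 34)}.
σ[dept = x2]: keep tuples satisfying dept = x2 → {(Eve, 8, x2, 4580, 23), (Eve, 8, x2, 4720, 30), (Eve, 8, x2, 9450, 31)}
Keep only column(s) eid, dept: {(23, x2), (30, x2), (31, x2)}
σ[dept != x3]: keep tuples satisfying dept != x3 → {(1, mkt), (12, eng), (25, bio), (39, hr), (4, x2), (40, x2)}
Union: {(23, x2), (30, x2), (31, x2)} with {(1, mkt), (12, eng), (25, bio), (39, hr), (4, x2), (40, x2)} → {(1, mkt), (12, eng), (23, x2), (25, bio), (30, x2), (31, x2), (39, hr), (4, x2), (40, x2)}
Keep only column(s) eid: {1, 12, 23, 25, 30, 31, 39, 4, 40}

{1, 12, 23, 25, 30, 31, 39, 4, 40}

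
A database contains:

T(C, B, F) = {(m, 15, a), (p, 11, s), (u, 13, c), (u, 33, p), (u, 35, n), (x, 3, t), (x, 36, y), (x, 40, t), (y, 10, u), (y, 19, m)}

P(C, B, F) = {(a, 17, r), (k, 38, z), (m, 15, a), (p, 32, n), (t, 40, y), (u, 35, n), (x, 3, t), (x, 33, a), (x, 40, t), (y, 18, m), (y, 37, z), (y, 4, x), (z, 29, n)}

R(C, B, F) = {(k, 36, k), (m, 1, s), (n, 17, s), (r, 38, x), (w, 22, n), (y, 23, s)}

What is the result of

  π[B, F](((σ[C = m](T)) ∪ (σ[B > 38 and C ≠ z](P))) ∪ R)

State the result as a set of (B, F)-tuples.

{(1, s), (15, a), (17, s), (22, n), (23, s), (36, k), (38, x), (40, t), (40, y)}

Apply σ_{C = m}; surviving tuples: {(m, 15, a)}
Apply σ_{B > 38 and C ≠ z}; surviving tuples: {(t, 40, y), (x, 40, t)}
Taking the union: {(m, 15, a), (t, 40, y), (x, 40, t)}
Taking the union: {(k, 36, k), (m, 1, s), (m, 15, a), (n, 17, s), (r, 38, x), (t, 40, y), (w, 22, n), (x, 40, t), (y, 23, s)}
π[B, F]: project onto (B, F) → {(1, s), (15, a), (17, s), (22, n), (23, s), (36, k), (38, x), (40, t), (40, y)}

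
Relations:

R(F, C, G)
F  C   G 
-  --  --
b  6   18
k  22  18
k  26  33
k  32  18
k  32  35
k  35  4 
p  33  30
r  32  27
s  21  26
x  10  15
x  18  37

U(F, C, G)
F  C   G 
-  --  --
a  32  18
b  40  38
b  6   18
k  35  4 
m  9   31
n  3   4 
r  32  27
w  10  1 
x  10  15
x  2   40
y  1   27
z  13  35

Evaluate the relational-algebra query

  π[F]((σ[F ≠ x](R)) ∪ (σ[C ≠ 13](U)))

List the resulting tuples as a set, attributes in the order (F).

Filtering on F ≠ x leaves {(b, 6, 18), (k, 22, 18), (k, 26, 33), (k, 32, 18), (k, 32, 35), (k, 35, 4), (p, 33, 30), (r, 32, 27), (s, 21, 26)}.
Filtering on C ≠ 13 leaves {(a, 32, 18), (b, 40, 38), (b, 6, 18), (k, 35, 4), (m, 9, 31), (n, 3, 4), (r, 32, 27), (w, 10, 1), (x, 10, 15), (x, 2, 40), (y, 1, 27)}.
Set union of the two operands is {(a, 32, 18), (b, 40, 38), (b, 6, 18), (k, 22, 18), (k, 26, 33), (k, 32, 18), (k, 32, 35), (k, 35, 4), (m, 9, 31), (n, 3, 4), (p, 33, 30), (r, 32, 27), (s, 21, 26), (w, 10, 1), (x, 10, 15), (x, 2, 40), (y, 1, 27)}.
Projecting to F (6 duplicate(s) eliminated): {a, b, k, m, n, p, r, s, w, x, y}

{a, b, k, m, n, p, r, s, w, x, y}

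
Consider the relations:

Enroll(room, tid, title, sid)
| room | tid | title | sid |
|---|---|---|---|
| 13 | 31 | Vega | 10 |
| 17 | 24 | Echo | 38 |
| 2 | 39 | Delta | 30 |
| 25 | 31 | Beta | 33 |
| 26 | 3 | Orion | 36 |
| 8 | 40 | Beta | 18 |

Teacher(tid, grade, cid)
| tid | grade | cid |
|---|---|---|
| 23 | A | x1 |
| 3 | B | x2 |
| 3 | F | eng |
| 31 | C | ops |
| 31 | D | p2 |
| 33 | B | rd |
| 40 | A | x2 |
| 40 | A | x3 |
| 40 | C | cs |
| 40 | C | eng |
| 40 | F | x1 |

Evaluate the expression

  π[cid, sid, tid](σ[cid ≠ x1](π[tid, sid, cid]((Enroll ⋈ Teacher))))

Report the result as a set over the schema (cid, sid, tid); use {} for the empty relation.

Natural join on tid: {(13, 31, Vega, 10, C, ops), (13, 31, Vega, 10, D, p2), (25, 31, Beta, 33, C, ops), (25, 31, Beta, 33, D, p2), (26, 3, Orion, 36, B, x2), (26, 3, Orion, 36, F, eng), (8, 40, Beta, 18, A, x2), (8, 40, Beta, 18, A, x3), (8, 40, Beta, 18, C, cs), (8, 40, Beta, 18, C, eng), (8, 40, Beta, 18, F, x1)}
π_{tid, sid, cid} gives {(3, 36, eng), (3, 36, x2), (31, 10, ops), (31, 10, p2), (31, 33, ops), (31, 33, p2), (40, 18, cs), (40, 18, eng), (40, 18, x1), (40, 18, x2), (40, 18, x3)}.
σ[cid ≠ x1]: keep tuples satisfying cid ≠ x1 → {(3, 36, eng), (3, 36, x2), (31, 10, ops), (31, 10, p2), (31, 33, ops), (31, 33, p2), (40, 18, cs), (40, 18, eng), (40, 18, x2), (40, 18, x3)}
π_{cid, sid, tid} gives {(cs, 18, 40), (eng, 18, 40), (eng, 36, 3), (ops, 10, 31), (ops, 33, 31), (p2, 10, 31), (p2, 33, 31), (x2, 18, 40), (x2, 36, 3), (x3, 18, 40)}.

{(cs, 18, 40), (eng, 18, 40), (eng, 36, 3), (ops, 10, 31), (ops, 33, 31), (p2, 10, 31), (p2, 33, 31), (x2, 18, 40), (x2, 36, 3), (x3, 18, 40)}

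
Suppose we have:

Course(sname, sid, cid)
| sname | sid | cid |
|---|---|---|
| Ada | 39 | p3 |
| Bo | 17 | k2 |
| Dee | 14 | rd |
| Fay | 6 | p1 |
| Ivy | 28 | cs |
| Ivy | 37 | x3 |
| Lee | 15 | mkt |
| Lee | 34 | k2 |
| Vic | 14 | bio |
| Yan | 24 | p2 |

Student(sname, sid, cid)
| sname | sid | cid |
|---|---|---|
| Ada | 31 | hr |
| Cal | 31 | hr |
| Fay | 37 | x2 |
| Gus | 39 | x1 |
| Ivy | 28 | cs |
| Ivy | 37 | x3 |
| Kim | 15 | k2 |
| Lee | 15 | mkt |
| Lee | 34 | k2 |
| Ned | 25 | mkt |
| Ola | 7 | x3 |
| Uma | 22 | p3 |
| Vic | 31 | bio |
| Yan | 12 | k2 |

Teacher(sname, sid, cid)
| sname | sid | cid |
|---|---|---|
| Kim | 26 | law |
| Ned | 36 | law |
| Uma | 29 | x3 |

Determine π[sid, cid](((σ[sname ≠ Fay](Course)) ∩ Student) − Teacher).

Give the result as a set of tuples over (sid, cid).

{(15, mkt), (28, cs), (34, k2), (37, x3)}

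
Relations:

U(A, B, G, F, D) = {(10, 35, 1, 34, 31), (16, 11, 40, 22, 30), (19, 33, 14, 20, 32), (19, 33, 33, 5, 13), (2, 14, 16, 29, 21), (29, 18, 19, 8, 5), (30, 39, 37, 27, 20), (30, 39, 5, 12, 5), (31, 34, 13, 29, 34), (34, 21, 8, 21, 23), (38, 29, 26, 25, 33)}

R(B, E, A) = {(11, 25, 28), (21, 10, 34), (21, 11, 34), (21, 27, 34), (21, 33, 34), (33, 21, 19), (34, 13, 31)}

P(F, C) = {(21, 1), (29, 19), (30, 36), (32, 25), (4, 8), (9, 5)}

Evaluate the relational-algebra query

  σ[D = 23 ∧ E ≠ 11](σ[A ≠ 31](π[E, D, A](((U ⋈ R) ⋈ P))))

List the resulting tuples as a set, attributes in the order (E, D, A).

{(10, 23, 34), (27, 23, 34), (33, 23, 34)}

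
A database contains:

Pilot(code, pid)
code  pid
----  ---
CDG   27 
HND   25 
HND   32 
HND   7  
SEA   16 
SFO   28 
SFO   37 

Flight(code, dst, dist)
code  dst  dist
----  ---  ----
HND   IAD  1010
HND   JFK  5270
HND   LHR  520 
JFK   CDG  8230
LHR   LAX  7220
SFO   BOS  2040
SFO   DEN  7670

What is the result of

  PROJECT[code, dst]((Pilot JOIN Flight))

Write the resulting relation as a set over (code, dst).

{(HND, IAD), (HND, JFK), (HND, LHR), (SFO, BOS), (SFO, DEN)}

Natural join on code: {(HND, 25, IAD, 1010), (HND, 25, JFK, 5270), (HND, 25, LHR, 520), (HND, 32, IAD, 1010), (HND, 32, JFK, 5270), (HND, 32, LHR, 520), (HND, 7, IAD, 1010), (HND, 7, JFK, 5270), (HND, 7, LHR, 520), (SFO, 28, BOS, 2040), (SFO, 28, DEN, 7670), (SFO, 37, BOS, 2040), (SFO, 37, DEN, 7670)}
Projecting to code, dst (8 duplicate(s) eliminated): {(HND, IAD), (HND, JFK), (HND, LHR), (SFO, BOS), (SFO, DEN)}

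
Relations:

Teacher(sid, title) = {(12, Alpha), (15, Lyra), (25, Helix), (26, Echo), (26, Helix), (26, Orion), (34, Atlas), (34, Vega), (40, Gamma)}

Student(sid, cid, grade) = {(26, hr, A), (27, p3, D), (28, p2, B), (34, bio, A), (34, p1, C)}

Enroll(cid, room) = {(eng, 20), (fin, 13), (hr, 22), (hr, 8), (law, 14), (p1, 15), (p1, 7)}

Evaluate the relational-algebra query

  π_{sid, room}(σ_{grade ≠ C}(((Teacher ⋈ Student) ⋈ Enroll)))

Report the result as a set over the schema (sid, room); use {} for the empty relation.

Teacher ⋈ Student (natural join on sid): {(26, Echo, hr, A), (26, Helix, hr, A), (26, Orion, hr, A), (34, Atlas, bio, A), (34, Atlas, p1, C), (34, Vega, bio, A), (34, Vega, p1, C)}
(Teacher ⋈ Student) ⋈ Enroll (natural join on cid): {(26, Echo, hr, A, 22), (26, Echo, hr, A, 8), (26, Helix, hr, A, 22), (26, Helix, hr, A, 8), (26, Orion, hr, A, 22), (26, Orion, hr, A, 8), (34, Atlas, p1, C, 15), (34, Atlas, p1, C, 7), (34, Vega, p1, C, 15), (34, Vega, p1, C, 7)}
Apply σ_{grade ≠ C}; surviving tuples: {(26, Echo, hr, A, 22), (26, Echo, hr, A, 8), (26, Helix, hr, A, 22), (26, Helix, hr, A, 8), (26, Orion, hr, A, 22), (26, Orion, hr, A, 8)}
Projecting to sid, room (4 duplicate(s) eliminated): {(26, 22), (26, 8)}

{(26, 22), (26, 8)}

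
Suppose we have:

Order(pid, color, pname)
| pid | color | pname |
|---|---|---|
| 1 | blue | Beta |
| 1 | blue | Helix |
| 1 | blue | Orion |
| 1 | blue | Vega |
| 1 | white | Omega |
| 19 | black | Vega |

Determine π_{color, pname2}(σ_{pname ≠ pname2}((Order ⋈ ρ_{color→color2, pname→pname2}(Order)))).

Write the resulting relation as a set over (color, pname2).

{(blue, Beta), (blue, Helix), (blue, Omega), (blue, Orion), (blue, Vega), (white, Beta), (white, Helix), (white, Orion), (white, Vega)}

ρ[color→color2, pname→pname2]: schema becomes (pid, color2, pname2); tuples unchanged.
Joining Order and ρ_{color→color2, pname→pname2}(Order) on pid yields {(1, blue, Beta, blue, Beta), (1, blue, Beta, blue, Helix), (1, blue, Beta, blue, Orion), (1, blue, Beta, blue, Vega), (1, blue, Beta, white, Omega), (1, blue, Helix, blue, Beta), (1, blue, Helix, blue, Helix), (1, blue, Helix, blue, Orion), (1, blue, Helix, blue, Vega), (1, blue, Helix, white, Omega), (1, blue, Orion, blue, Beta), (1, blue, Orion, blue, Helix), (1, blue, Orion, blue, Orion), (1, blue, Orion, blue, Vega), (1, blue, Orion, white, Omega), (1, blue, Vega, blue, Beta), (1, blue, Vega, blue, Helix), (1, blue, Vega, blue, Orion), (1, blue, Vega, blue, Vega), (1, blue, Vega, white, Omega), (1, white, Omega, blue, Beta), (1, white, Omega, blue, Helix), (1, white, Omega, blue, Orion), (1, white, Omega, blue, Vega), (1, white, Omega, white, Omega), (19, black, Vega, black, Vega)}.
Apply σ_{pname ≠ pname2}; surviving tuples: {(1, blue, Beta, blue, Helix), (1, blue, Beta, blue, Orion), (1, blue, Beta, blue, Vega), (1, blue, Beta, white, Omega), (1, blue, Helix, blue, Beta), (1, blue, Helix, blue, Orion), (1, blue, Helix, blue, Vega), (1, blue, Helix, white, Omega), (1, blue, Orion, blue, Beta), (1, blue, Orion, blue, Helix), (1, blue, Orion, blue, Vega), (1, blue, Orion, white, Omega), (1, blue, Vega, blue, Beta), (1, blue, Vega, blue, Helix), (1, blue, Vega, blue, Orion), (1, blue, Vega, white, Omega), (1, white, Omega, blue, Beta), (1, white, Omega, blue, Helix), (1, white, Omega, blue, Orion), (1, white, Omega, blue, Vega)}
Keep only column(s) color, pname2 (11 duplicate(s) eliminated): {(blue, Beta), (blue, Helix), (blue, Omega), (blue, Orion), (blue, Vega), (white, Beta), (white, Helix), (white, Orion), (white, Vega)}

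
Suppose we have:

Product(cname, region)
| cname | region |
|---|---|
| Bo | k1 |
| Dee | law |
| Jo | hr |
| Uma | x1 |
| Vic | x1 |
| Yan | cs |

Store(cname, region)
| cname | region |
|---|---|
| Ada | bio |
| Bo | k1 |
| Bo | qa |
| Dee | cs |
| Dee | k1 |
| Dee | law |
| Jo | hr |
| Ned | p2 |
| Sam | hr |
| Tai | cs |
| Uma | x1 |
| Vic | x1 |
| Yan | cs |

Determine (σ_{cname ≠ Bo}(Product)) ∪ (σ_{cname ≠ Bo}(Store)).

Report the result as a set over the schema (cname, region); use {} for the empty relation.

{(Ada, bio), (Dee, cs), (Dee, k1), (Dee, law), (Jo, hr), (Ned, p2), (Sam, hr), (Tai, cs), (Uma, x1), (Vic, x1), (Yan, cs)}

Selection cname ≠ Bo: {(Dee, law), (Jo, hr), (Uma, x1), (Vic, x1), (Yan, cs)}
Selection cname ≠ Bo: {(Ada, bio), (Dee, cs), (Dee, k1), (Dee, law), (Jo, hr), (Ned, p2), (Sam, hr), (Tai, cs), (Uma, x1), (Vic, x1), (Yan, cs)}
Union: {(Dee, law), (Jo, hr), (Uma, x1), (Vic, x1), (Yan, cs)} with {(Ada, bio), (Dee, cs), (Dee, k1), (Dee, law), (Jo, hr), (Ned, p2), (Sam, hr), (Tai, cs), (Uma, x1), (Vic, x1), (Yan, cs)} → {(Ada, bio), (Dee, cs), (Dee, k1), (Dee, law), (Jo, hr), (Ned, p2), (Sam, hr), (Tai, cs), (Uma, x1), (Vic, x1), (Yan, cs)}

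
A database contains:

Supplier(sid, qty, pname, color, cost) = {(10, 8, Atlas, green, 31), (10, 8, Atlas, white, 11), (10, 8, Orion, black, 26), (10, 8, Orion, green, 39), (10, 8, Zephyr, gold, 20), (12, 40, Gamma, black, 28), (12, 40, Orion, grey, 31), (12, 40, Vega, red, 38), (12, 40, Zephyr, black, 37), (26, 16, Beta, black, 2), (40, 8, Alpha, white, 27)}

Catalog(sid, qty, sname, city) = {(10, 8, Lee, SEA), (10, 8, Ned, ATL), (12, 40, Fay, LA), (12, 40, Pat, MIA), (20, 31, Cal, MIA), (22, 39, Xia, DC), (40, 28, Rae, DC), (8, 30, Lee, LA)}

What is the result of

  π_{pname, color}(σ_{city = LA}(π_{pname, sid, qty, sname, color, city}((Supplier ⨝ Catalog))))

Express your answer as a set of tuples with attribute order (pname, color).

Supplier ⋈ Catalog (natural join on sid, qty): {(10, 8, Atlas, green, 31, Lee, SEA), (10, 8, Atlas, green, 31, Ned, ATL), (10, 8, Atlas, white, 11, Lee, SEA), (10, 8, Atlas, white, 11, Ned, ATL), (10, 8, Orion, black, 26, Lee, SEA), (10, 8, Orion, black, 26, Ned, ATL), (10, 8, Orion, green, 39, Lee, SEA), (10, 8, Orion, green, 39, Ned, ATL), (10, 8, Zephyr, gold, 20, Lee, SEA), (10, 8, Zephyr, gold, 20, Ned, ATL), (12, 40, Gamma, black, 28, Fay, LA), (12, 40, Gamma, black, 28, Pat, MIA), (12, 40, Orion, grey, 31, Fay, LA), (12, 40, Orion, grey, 31, Pat, MIA), (12, 40, Vega, red, 38, Fay, LA), (12, 40, Vega, red, 38, Pat, MIA), (12, 40, Zephyr, black, 37, Fay, LA), (12, 40, Zephyr, black, 37, Pat, MIA)}
Projecting to pname, sid, qty, sname, color, city: {(Atlas, 10, 8, Lee, green, SEA), (Atlas, 10, 8, Lee, white, SEA), (Atlas, 10, 8, Ned, green, ATL), (Atlas, 10, 8, Ned, white, ATL), (Gamma, 12, 40, Fay, black, LA), (Gamma, 12, 40, Pat, black, MIA), (Orion, 10, 8, Lee, black, SEA), (Orion, 10, 8, Lee, green, SEA), (Orion, 10, 8, Ned, black, ATL), (Orion, 10, 8, Ned, green, ATL), (Orion, 12, 40, Fay, grey, LA), (Orion, 12, 40, Pat, grey, MIA), (Vega, 12, 40, Fay, red, LA), (Vega, 12, 40, Pat, red, MIA), (Zephyr, 10, 8, Lee, gold, SEA), (Zephyr, 10, 8, Ned, gold, ATL), (Zephyr, 12, 40, Fay, black, LA), (Zephyr, 12, 40, Pat, black, MIA)}
Filtering on city = LA leaves {(Gamma, 12, 40, Fay, black, LA), (Orion, 12, 40, Fay, grey, LA), (Vega, 12, 40, Fay, red, LA), (Zephyr, 12, 40, Fay, black, LA)}.
Projecting to pname, color: {(Gamma, black), (Orion, grey), (Vega, red), (Zephyr, black)}

{(Gamma, black), (Orion, grey), (Vega, red), (Zephyr, black)}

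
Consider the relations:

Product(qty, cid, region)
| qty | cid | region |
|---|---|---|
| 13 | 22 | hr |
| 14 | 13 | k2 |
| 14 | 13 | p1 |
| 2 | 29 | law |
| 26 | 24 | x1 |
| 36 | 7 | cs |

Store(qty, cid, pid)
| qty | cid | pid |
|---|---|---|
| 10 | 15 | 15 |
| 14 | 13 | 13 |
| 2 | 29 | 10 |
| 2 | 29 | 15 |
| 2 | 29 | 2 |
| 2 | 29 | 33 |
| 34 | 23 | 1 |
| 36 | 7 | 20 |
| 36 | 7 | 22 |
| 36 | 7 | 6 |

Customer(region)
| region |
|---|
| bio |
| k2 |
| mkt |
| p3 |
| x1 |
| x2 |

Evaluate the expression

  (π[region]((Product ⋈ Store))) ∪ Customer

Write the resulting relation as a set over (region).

Natural join on qty, cid: {(14, 13, k2, 13), (14, 13, p1, 13), (2, 29, law, 10), (2, 29, law, 15), (2, 29, law, 2), (2, 29, law, 33), (36, 7, cs, 20), (36, 7, cs, 22), (36, 7, cs, 6)}
Keep only column(s) region (5 duplicate(s) eliminated): {cs, k2, law, p1}
Set union of the two operands is {bio, cs, k2, law, mkt, p1, p3, x1, x2}.

{bio, cs, k2, law, mkt, p1, p3, x1, x2}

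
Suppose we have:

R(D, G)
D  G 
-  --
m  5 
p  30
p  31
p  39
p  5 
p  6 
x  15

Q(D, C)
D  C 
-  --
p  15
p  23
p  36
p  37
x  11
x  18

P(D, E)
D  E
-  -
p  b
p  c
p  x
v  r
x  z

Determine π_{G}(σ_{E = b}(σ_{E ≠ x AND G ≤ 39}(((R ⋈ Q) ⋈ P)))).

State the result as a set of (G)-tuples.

Joining R and Q on D yields {(p, 30, 15), (p, 30, 23), (p, 30, 36), (p, 30, 37), (p, 31, 15), (p, 31, 23), (p, 31, 36), (p, 31, 37), (p, 39, 15), (p, 39, 23), (p, 39, 36), (p, 39, 37), (p, 5, 15), (p, 5, 23), (p, 5, 36), (p, 5, 37), (p, 6, 15), (p, 6, 23), (p, 6, 36), (p, 6, 37), (x, 15, 11), (x, 15, 18)}.
Joining (R ⋈ Q) and P on D yields {(p, 30, 15, b), (p, 30, 15, c), (p, 30, 15, x), (p, 30, 23, b), (p, 30, 23, c), (p, 30, 23, x), (p, 30, 36, b), (p, 30, 36, c), (p, 30, 36, x), (p, 30, 37, b), (p, 30, 37, c), (p, 30, 37, x), (p, 31, 15, b), (p, 31, 15, c), (p, 31, 15, x), (p, 31, 23, b), (p, 31, 23, c), (p, 31, 23, x), (p, 31, 36, b), (p, 31, 36, c), (p, 31, 36, x), (p, 31, 37, b), (p, 31, 37, c), (p, 31, 37, x), (p, 39, 15, b), (p, 39, 15, c), (p, 39, 15, x), (p, 39, 23, b), (p, 39, 23, c), (p, 39, 23, x), (p, 39, 36, b), (p, 39, 36, c), (p, 39, 36, x), (p, 39, 37, b), (p, 39, 37, c), (p, 39, 37, x), (p, 5, 15, b), (p, 5, 15, c), (p, 5, 15, x), (p, 5, 23, b), (p, 5, 23, c), (p, 5, 23, x), (p, 5, 36, b), (p, 5, 36, c), (p, 5, 36, x), (p, 5, 37, b), (p, 5, 37, c), (p, 5, 37, x), (p, 6, 15, b), (p, 6, 15, c), (p, 6, 15, x), (p, 6, 23, b), (p, 6, 23, c), (p, 6, 23, x), (p, 6, 36, b), (p, 6, 36, c), (p, 6, 36, x), (p, 6, 37, b), (p, 6, 37, c), (p, 6, 37, x), (x, 15, 11, z), (x, 15, 18, z)}.
Selection E ≠ x AND G ≤ 39: {(p, 30, 15, b), (p, 30, 15, c), (p, 30, 23, b), (p, 30, 23, c), (p, 30, 36, b), (p, 30, 36, c), (p, 30, 37, b), (p, 30, 37, c), (p, 31, 15, b), (p, 31, 15, c), (p, 31, 23, b), (p, 31, 23, c), (p, 31, 36, b), (p, 31, 36, c), (p, 31, 37, b), (p, 31, 37, c), (p, 39, 15, b), (p, 39, 15, c), (p, 39, 23, b), (p, 39, 23, c), (p, 39, 36, b), (p, 39, 36, c), (p, 39, 37, b), (p, 39, 37, c), (p, 5, 15, b), (p, 5, 15, c), (p, 5, 23, b), (p, 5, 23, c), (p, 5, 36, b), (p, 5, 36, c), (p, 5, 37, b), (p, 5, 37, c), (p, 6, 15, b), (p, 6, 15, c), (p, 6, 23, b), (p, 6, 23, c), (p, 6, 36, b), (p, 6, 36, c), (p, 6, 37, b), (p, 6, 37, c), (x, 15, 11, z), (x, 15, 18, z)}
Selection E = b: {(p, 30, 15, b), (p, 30, 23, b), (p, 30, 36, b), (p, 30, 37, b), (p, 31, 15, b), (p, 31, 23, b), (p, 31, 36, b), (p, 31, 37, b), (p, 39, 15, b), (p, 39, 23, b), (p, 39, 36, b), (p, 39, 37, b), (p, 5, 15, b), (p, 5, 23, b), (p, 5, 36, b), (p, 5, 37, b), (p, 6, 15, b), (p, 6, 23, b), (p, 6, 36, b), (p, 6, 37, b)}
π[G]: project onto (G) (15 duplicate(s) eliminated) → {30, 31, 39, 5, 6}

{30, 31, 39, 5, 6}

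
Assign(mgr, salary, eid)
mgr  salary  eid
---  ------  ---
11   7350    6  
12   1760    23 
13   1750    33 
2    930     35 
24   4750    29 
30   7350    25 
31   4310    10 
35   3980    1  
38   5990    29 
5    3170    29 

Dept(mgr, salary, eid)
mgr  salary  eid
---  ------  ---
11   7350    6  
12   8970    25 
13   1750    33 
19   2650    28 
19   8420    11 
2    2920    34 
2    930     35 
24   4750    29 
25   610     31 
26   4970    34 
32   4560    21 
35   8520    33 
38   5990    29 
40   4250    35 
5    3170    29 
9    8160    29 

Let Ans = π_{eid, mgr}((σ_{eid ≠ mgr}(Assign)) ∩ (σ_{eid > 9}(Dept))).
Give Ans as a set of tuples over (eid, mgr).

{(29, 24), (29, 38), (29, 5), (33, 13), (35, 2)}

Apply σ_{eid ≠ mgr}; surviving tuples: {(11, 7350, 6), (12, 1760, 23), (13, 1750, 33), (2, 930, 35), (24, 4750, 29), (30, 7350, 25), (31, 4310, 10), (35, 3980, 1), (38, 5990, 29), (5, 3170, 29)}
Apply σ_{eid > 9}; surviving tuples: {(12, 8970, 25), (13, 1750, 33), (19, 2650, 28), (19, 8420, 11), (2, 2920, 34), (2, 930, 35), (24, 4750, 29), (25, 610, 31), (26, 4970, 34), (32, 4560, 21), (35, 8520, 33), (38, 5990, 29), (40, 4250, 35), (5, 3170, 29), (9, 8160, 29)}
Set intersection of the two operands is {(13, 1750, 33), (2, 930, 35), (24, 4750, 29), (38, 5990, 29), (5, 3170, 29)}.
Projecting to eid, mgr: {(29, 24), (29, 38), (29, 5), (33, 13), (35, 2)}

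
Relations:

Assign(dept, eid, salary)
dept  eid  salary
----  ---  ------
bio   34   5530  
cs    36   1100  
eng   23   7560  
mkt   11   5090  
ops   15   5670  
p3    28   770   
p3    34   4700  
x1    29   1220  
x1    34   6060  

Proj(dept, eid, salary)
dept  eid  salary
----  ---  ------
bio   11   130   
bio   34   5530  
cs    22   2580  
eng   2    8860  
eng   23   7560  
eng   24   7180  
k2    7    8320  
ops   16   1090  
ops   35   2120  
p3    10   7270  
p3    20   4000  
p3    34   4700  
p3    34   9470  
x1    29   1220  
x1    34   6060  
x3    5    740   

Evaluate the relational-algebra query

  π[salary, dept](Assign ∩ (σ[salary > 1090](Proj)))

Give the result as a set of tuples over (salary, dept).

Apply σ_{salary > 1090}; surviving tuples: {(bio, 34, 5530), (cs, 22, 2580), (eng, 2, 8860), (eng, 23, 7560), (eng, 24, 7180), (k2, 7, 8320), (ops, 35, 2120), (p3, 10, 7270), (p3, 20, 4000), (p3, 34, 4700), (p3, 34, 9470), (x1, 29, 1220), (x1, 34, 6060)}
Taking the intersection: {(bio, 34, 5530), (eng, 23, 7560), (p3, 34, 4700), (x1, 29, 1220), (x1, 34, 6060)}
Projecting to salary, dept: {(1220, x1), (4700, p3), (5530, bio), (6060, x1), (7560, eng)}

{(1220, x1), (4700, p3), (5530, bio), (6060, x1), (7560, eng)}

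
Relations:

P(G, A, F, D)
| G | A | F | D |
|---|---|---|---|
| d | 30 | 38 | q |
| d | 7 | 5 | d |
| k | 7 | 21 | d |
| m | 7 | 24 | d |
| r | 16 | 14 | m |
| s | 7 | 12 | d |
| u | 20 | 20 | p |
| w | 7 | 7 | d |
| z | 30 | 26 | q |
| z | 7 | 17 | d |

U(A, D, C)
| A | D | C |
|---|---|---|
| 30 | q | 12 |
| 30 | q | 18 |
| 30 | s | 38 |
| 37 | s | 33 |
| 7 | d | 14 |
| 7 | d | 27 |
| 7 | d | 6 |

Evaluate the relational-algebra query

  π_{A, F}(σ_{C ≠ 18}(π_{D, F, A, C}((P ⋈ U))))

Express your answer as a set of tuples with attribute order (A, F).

{(30, 26), (30, 38), (7, 12), (7, 17), (7, 21), (7, 24), (7, 5), (7, 7)}

Natural join on A, D: {(d, 30, 38, q, 12), (d, 30, 38, q, 18), (d, 7, 5, d, 14), (d, 7, 5, d, 27), (d, 7, 5, d, 6), (k, 7, 21, d, 14), (k, 7, 21, d, 27), (k, 7, 21, d, 6), (m, 7, 24, d, 14), (m, 7, 24, d, 27), (m, 7, 24, d, 6), (s, 7, 12, d, 14), (s, 7, 12, d, 27), (s, 7, 12, d, 6), (w, 7, 7, d, 14), (w, 7, 7, d, 27), (w, 7, 7, d, 6), (z, 30, 26, q, 12), (z, 30, 26, q, 18), (z, 7, 17, d, 14), (z, 7, 17, d, 27), (z, 7, 17, d, 6)}
π_{D, F, A, C} gives {(d, 12, 7, 14), (d, 12, 7, 27), (d, 12, 7, 6), (d, 17, 7, 14), (d, 17, 7, 27), (d, 17, 7, 6), (d, 21, 7, 14), (d, 21, 7, 27), (d, 21, 7, 6), (d, 24, 7, 14), (d, 24, 7, 27), (d, 24, 7, 6), (d, 5, 7, 14), (d, 5, 7, 27), (d, 5, 7, 6), (d, 7, 7, 14), (d, 7, 7, 27), (d, 7, 7, 6), (q, 26, 30, 12), (q, 26, 30, 18), (q, 38, 30, 12), (q, 38, 30, 18)}.
Filtering on C ≠ 18 leaves {(d, 12, 7, 14), (d, 12, 7, 27), (d, 12, 7, 6), (d, 17, 7, 14), (d, 17, 7, 27), (d, 17, 7, 6), (d, 21, 7, 14), (d, 21, 7, 27), (d, 21, 7, 6), (d, 24, 7, 14), (d, 24, 7, 27), (d, 24, 7, 6), (d, 5, 7, 14), (d, 5, 7, 27), (d, 5, 7, 6), (d, 7, 7, 14), (d, 7, 7, 27), (d, 7, 7, 6), (q, 26, 30, 12), (q, 38, 30, 12)}.
π_{A, F} gives {(30, 26), (30, 38), (7, 12), (7, 17), (7, 21), (7, 24), (7, 5), (7, 7)} (12 duplicate(s) eliminated).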